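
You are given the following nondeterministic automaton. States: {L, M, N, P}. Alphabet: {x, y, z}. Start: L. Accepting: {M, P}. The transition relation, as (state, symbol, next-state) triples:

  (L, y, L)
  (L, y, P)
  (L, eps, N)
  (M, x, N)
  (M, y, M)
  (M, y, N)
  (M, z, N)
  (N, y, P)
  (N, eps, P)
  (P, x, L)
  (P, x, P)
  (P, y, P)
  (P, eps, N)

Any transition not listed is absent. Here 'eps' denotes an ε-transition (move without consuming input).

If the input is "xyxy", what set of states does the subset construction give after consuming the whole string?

Start: ε-closure({L}) = {L, N, P}.
Read 'x': L→∅, N→∅, P→{L, P}; union {L, P}; ε-closure = {L, N, P}.
Read 'y': L→{L, P}, N→{P}, P→{P}; union {L, P}; ε-closure = {L, N, P}.
Read 'x': L→∅, N→∅, P→{L, P}; union {L, P}; ε-closure = {L, N, P}.
Read 'y': L→{L, P}, N→{P}, P→{P}; union {L, P}; ε-closure = {L, N, P}.

{L, N, P}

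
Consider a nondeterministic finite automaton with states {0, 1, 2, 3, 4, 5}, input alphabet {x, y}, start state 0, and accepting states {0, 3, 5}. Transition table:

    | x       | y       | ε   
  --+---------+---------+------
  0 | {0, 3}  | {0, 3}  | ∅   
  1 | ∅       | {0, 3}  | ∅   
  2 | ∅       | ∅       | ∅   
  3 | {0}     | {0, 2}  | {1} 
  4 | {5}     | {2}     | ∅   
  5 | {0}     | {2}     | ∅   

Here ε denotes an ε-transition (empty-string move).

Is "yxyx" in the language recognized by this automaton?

Start in {0}.
Read 'y': 0→{0, 3}; union {0, 3}; ε-closure = {0, 1, 3}.
Read 'x': 0→{0, 3}, 1→∅, 3→{0}; union {0, 3}; ε-closure = {0, 1, 3}.
Read 'y': 0→{0, 3}, 1→{0, 3}, 3→{0, 2}; union {0, 2, 3}; ε-closure = {0, 1, 2, 3}.
Read 'x': 0→{0, 3}, 1→∅, 2→∅, 3→{0}; union {0, 3}; ε-closure = {0, 1, 3}.
The final set {0, 1, 3} contains the accepting states 0, 3.

Yes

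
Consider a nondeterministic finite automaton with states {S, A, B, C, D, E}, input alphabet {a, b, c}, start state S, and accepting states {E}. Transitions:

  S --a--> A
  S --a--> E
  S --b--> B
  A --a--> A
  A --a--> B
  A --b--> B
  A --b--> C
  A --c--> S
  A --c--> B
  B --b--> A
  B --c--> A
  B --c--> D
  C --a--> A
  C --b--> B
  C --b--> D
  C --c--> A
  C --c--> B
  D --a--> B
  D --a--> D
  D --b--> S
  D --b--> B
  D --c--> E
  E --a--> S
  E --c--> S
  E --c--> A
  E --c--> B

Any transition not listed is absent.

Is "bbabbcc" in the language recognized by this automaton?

Yes

Start in {S}.
Read 'b': {S} → {B}.
Read 'b': {B} → {A}.
Read 'a': {A} → {A, B}.
Read 'b': {A, B} → {A, B, C}.
Read 'b': {A, B, C} → {A, B, C, D}.
Read 'c': {A, B, C, D} → {S, A, B, D, E}.
Read 'c': {S, A, B, D, E} → {S, A, B, D, E}.
The final set {S, A, B, D, E} contains the accepting state E.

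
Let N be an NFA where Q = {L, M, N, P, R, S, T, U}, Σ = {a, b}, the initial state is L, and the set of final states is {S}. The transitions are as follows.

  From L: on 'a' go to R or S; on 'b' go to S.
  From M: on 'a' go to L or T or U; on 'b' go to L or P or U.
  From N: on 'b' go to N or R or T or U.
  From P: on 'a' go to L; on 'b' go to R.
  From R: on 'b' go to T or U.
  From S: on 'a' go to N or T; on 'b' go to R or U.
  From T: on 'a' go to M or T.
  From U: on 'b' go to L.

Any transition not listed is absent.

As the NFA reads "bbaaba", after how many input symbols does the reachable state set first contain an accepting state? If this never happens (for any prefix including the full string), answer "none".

1

Start in {L}.
Read 'b': {L} → {S}.
None of the earlier sets intersect F, but {S} does.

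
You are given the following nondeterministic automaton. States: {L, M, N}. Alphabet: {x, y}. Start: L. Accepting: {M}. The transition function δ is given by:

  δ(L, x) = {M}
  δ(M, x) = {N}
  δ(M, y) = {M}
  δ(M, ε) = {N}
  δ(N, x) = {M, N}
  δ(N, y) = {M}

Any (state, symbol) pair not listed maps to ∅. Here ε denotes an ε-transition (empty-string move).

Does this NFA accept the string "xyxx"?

Yes

Start in {L}.
Read 'x': L→{M}; union {M}; ε-closure = {M, N}.
Read 'y': M→{M}, N→{M}; union {M}; ε-closure = {M, N}.
Read 'x': M→{N}, N→{M, N}; now {M, N}.
Read 'x': M→{N}, N→{M, N}; now {M, N}.
The final set {M, N} contains the accepting state M.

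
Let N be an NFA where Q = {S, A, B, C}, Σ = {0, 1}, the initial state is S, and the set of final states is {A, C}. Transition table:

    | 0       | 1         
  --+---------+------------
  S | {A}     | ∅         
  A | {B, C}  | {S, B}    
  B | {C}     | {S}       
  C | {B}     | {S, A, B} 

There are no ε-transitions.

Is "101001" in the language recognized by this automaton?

Start in {S}.
Read '1': S→∅; now ∅.
The set is empty and remains empty for the remaining 5 symbols.
The final set ∅ contains no accepting state.

No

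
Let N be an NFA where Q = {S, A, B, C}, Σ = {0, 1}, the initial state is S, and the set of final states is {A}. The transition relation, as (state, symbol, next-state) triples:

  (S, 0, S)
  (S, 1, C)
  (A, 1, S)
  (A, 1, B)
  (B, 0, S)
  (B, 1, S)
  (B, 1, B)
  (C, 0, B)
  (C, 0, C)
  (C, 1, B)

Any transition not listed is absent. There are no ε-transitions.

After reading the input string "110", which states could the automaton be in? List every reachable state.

{S}

Start in {S}.
Read '1': {S} → {C}.
Read '1': {C} → {B}.
Read '0': {B} → {S}.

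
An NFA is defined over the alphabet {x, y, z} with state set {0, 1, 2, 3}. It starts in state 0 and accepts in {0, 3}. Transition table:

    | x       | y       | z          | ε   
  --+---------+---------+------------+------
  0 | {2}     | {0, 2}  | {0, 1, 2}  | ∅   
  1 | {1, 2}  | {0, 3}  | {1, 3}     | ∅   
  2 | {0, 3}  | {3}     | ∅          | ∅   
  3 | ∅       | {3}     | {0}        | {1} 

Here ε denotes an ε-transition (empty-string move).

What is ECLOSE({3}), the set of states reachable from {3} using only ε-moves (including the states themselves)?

{1, 3}

Begin with {3}.
ε-move 3 → 1; add 1.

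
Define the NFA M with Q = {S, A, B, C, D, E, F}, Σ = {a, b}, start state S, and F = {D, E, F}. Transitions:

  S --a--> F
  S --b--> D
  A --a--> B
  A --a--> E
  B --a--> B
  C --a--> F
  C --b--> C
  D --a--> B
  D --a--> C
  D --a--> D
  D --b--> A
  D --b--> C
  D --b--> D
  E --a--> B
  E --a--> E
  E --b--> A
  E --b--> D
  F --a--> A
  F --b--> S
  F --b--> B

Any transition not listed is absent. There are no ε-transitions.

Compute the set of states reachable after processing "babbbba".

Start in {S}.
Read 'b': S→{D}; now {D}.
Read 'a': D→{B, C, D}; now {B, C, D}.
Read 'b': B→∅, C→{C}, D→{A, C, D}; now {A, C, D}.
Read 'b': A→∅, C→{C}, D→{A, C, D}; now {A, C, D}.
Read 'b': A→∅, C→{C}, D→{A, C, D}; now {A, C, D}.
Read 'b': A→∅, C→{C}, D→{A, C, D}; now {A, C, D}.
Read 'a': A→{B, E}, C→{F}, D→{B, C, D}; now {B, C, D, E, F}.

{B, C, D, E, F}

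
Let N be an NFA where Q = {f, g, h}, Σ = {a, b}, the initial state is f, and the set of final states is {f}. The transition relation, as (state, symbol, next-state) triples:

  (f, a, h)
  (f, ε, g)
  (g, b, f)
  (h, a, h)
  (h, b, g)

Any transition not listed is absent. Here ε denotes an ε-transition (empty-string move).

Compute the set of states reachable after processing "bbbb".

{f, g}

Start: ε-closure({f}) = {f, g}.
Read 'b': f→∅, g→{f}; union {f}; ε-closure = {f, g}.
Read 'b': f→∅, g→{f}; union {f}; ε-closure = {f, g}.
Read 'b': f→∅, g→{f}; union {f}; ε-closure = {f, g}.
Read 'b': f→∅, g→{f}; union {f}; ε-closure = {f, g}.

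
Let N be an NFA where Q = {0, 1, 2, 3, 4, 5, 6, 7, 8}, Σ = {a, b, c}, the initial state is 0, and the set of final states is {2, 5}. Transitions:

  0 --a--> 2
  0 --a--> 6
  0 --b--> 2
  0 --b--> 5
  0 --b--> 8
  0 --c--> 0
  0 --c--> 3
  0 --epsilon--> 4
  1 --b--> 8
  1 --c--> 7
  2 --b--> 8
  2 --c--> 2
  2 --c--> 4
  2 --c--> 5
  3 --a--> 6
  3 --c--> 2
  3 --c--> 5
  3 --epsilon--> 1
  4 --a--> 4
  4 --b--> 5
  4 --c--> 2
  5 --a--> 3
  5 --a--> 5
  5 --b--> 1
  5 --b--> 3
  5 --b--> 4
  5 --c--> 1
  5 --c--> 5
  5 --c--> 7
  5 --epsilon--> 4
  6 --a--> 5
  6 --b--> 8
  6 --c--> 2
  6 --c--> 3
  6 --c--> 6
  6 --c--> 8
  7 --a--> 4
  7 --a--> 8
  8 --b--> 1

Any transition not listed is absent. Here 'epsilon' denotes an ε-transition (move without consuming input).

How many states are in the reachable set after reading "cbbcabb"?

Start: ε-closure({0}) = {0, 4}.
Read 'c': 0→{0, 3}, 4→{2}; union {0, 2, 3}; ε-closure = {0, 1, 2, 3, 4}.
Read 'b': 0→{2, 5, 8}, 1→{8}, 2→{8}, 3→∅, 4→{5}; union {2, 5, 8}; ε-closure = {2, 4, 5, 8}.
Read 'b': 2→{8}, 4→{5}, 5→{1, 3, 4}, 8→{1}; now {1, 3, 4, 5, 8}.
Read 'c': 1→{7}, 3→{2, 5}, 4→{2}, 5→{1, 5, 7}, 8→∅; union {1, 2, 5, 7}; ε-closure = {1, 2, 4, 5, 7}.
Read 'a': 1→∅, 2→∅, 4→{4}, 5→{3, 5}, 7→{4, 8}; union {3, 4, 5, 8}; ε-closure = {1, 3, 4, 5, 8}.
Read 'b': 1→{8}, 3→∅, 4→{5}, 5→{1, 3, 4}, 8→{1}; now {1, 3, 4, 5, 8}.
Read 'b': 1→{8}, 3→∅, 4→{5}, 5→{1, 3, 4}, 8→{1}; now {1, 3, 4, 5, 8}.
That set has 5 states.

5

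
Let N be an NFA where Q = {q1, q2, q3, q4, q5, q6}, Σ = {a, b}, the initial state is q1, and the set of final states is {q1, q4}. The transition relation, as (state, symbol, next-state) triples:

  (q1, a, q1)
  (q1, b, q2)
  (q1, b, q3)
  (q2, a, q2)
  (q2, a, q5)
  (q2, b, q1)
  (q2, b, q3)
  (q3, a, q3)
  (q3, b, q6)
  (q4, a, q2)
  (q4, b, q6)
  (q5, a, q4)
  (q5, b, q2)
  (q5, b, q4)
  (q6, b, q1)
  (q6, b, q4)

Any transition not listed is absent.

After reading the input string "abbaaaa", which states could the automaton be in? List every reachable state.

Start in {q1}.
Read 'a': q1→{q1}; now {q1}.
Read 'b': q1→{q2, q3}; now {q2, q3}.
Read 'b': q2→{q1, q3}, q3→{q6}; now {q1, q3, q6}.
Read 'a': q1→{q1}, q3→{q3}, q6→∅; now {q1, q3}.
Read 'a': q1→{q1}, q3→{q3}; now {q1, q3}.
Read 'a': q1→{q1}, q3→{q3}; now {q1, q3}.
Read 'a': q1→{q1}, q3→{q3}; now {q1, q3}.

{q1, q3}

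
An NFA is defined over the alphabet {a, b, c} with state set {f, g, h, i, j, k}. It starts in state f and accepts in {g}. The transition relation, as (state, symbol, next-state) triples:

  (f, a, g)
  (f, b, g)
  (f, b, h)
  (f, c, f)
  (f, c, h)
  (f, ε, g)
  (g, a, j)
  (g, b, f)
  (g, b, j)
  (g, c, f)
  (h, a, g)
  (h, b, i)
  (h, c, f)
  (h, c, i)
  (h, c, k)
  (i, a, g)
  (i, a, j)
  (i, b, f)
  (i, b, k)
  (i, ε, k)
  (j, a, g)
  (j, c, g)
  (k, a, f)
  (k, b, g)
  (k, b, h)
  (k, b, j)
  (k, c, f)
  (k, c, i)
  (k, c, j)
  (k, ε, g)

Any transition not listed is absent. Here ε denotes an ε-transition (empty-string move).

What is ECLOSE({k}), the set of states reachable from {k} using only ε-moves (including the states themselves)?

Begin with {k}.
ε-move k → g; add g.

{g, k}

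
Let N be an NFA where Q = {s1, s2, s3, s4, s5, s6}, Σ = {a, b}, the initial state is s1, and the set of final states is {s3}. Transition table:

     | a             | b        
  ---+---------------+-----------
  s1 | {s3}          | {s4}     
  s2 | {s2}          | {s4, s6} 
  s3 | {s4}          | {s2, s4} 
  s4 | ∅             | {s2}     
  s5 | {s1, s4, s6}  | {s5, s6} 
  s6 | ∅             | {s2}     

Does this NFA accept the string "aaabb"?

No

Start in {s1}.
Read 'a': {s1} → {s3}.
Read 'a': {s3} → {s4}.
Read 'a': {s4} → ∅.
The set is empty and remains empty for the remaining 2 symbols.
The final set ∅ contains no accepting state.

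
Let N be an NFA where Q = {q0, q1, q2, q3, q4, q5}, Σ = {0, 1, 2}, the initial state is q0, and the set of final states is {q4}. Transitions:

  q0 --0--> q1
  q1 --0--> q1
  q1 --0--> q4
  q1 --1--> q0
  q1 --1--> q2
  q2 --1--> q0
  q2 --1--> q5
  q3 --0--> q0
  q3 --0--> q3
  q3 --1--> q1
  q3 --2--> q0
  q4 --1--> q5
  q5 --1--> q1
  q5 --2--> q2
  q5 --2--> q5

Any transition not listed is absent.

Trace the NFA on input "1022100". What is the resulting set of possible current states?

Start in {q0}.
Read '1': q0→∅; now ∅.
The set is empty and remains empty for the remaining 6 symbols.

∅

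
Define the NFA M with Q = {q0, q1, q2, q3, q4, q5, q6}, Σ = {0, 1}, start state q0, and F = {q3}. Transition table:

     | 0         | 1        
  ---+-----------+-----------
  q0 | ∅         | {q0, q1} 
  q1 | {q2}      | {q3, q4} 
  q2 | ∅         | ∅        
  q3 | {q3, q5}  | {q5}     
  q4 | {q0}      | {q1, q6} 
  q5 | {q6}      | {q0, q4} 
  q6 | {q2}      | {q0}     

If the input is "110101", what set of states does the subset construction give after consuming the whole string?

Start in {q0}.
Read '1': q0→{q0, q1}; now {q0, q1}.
Read '1': q0→{q0, q1}, q1→{q3, q4}; now {q0, q1, q3, q4}.
Read '0': q0→∅, q1→{q2}, q3→{q3, q5}, q4→{q0}; now {q0, q2, q3, q5}.
Read '1': q0→{q0, q1}, q2→∅, q3→{q5}, q5→{q0, q4}; now {q0, q1, q4, q5}.
Read '0': q0→∅, q1→{q2}, q4→{q0}, q5→{q6}; now {q0, q2, q6}.
Read '1': q0→{q0, q1}, q2→∅, q6→{q0}; now {q0, q1}.

{q0, q1}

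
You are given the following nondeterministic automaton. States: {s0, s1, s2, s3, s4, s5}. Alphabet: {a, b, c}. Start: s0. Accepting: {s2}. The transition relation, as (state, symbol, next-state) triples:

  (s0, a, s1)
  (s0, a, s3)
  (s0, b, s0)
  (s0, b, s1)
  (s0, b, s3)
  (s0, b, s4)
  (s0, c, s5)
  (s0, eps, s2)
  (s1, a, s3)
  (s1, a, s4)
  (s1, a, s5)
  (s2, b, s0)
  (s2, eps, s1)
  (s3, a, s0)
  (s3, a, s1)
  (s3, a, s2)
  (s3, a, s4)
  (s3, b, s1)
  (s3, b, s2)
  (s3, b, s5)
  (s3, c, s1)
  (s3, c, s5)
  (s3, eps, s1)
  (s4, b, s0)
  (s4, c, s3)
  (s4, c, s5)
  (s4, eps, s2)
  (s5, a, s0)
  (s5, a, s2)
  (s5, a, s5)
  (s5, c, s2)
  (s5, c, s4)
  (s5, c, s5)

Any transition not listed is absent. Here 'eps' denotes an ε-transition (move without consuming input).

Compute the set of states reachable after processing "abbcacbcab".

{s0, s1, s2, s3, s4, s5}

Start: ε-closure({s0}) = {s0, s1, s2}.
Read 'a': s0→{s1, s3}, s1→{s3, s4, s5}, s2→∅; union {s1, s3, s4, s5}; ε-closure = {s1, s2, s3, s4, s5}.
Read 'b': s1→∅, s2→{s0}, s3→{s1, s2, s5}, s4→{s0}, s5→∅; now {s0, s1, s2, s5}.
Read 'b': s0→{s0, s1, s3, s4}, s1→∅, s2→{s0}, s5→∅; union {s0, s1, s3, s4}; ε-closure = {s0, s1, s2, s3, s4}.
Read 'c': s0→{s5}, s1→∅, s2→∅, s3→{s1, s5}, s4→{s3, s5}; now {s1, s3, s5}.
Read 'a': s1→{s3, s4, s5}, s3→{s0, s1, s2, s4}, s5→{s0, s2, s5}; now {s0, s1, s2, s3, s4, s5}.
Read 'c': s0→{s5}, s1→∅, s2→∅, s3→{s1, s5}, s4→{s3, s5}, s5→{s2, s4, s5}; now {s1, s2, s3, s4, s5}.
Read 'b': s1→∅, s2→{s0}, s3→{s1, s2, s5}, s4→{s0}, s5→∅; now {s0, s1, s2, s5}.
Read 'c': s0→{s5}, s1→∅, s2→∅, s5→{s2, s4, s5}; union {s2, s4, s5}; ε-closure = {s1, s2, s4, s5}.
Read 'a': s1→{s3, s4, s5}, s2→∅, s4→∅, s5→{s0, s2, s5}; union {s0, s2, s3, s4, s5}; ε-closure = {s0, s1, s2, s3, s4, s5}.
Read 'b': s0→{s0, s1, s3, s4}, s1→∅, s2→{s0}, s3→{s1, s2, s5}, s4→{s0}, s5→∅; now {s0, s1, s2, s3, s4, s5}.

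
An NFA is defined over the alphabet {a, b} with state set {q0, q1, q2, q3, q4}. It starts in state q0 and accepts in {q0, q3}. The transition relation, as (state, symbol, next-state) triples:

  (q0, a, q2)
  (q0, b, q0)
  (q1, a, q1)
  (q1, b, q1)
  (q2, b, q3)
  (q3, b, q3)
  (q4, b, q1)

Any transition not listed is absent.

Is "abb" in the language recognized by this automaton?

Start in {q0}.
Read 'a': {q0} → {q2}.
Read 'b': {q2} → {q3}.
Read 'b': {q3} → {q3}.
The final set {q3} contains the accepting state q3.

Yes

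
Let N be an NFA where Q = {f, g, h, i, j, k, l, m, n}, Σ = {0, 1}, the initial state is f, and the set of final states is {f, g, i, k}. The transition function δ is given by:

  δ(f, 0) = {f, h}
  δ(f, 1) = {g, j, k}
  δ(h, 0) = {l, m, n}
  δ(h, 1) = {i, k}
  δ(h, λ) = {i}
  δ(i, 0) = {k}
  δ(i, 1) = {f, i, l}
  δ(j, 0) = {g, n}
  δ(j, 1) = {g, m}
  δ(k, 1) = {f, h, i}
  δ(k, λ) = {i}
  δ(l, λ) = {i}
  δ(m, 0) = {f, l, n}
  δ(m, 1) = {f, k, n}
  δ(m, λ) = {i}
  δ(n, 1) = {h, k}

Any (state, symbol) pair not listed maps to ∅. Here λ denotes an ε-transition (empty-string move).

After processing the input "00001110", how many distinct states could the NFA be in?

Start in {f}.
Read '0': f→{f, h}; union {f, h}; ε-closure = {f, h, i}.
Read '0': f→{f, h}, h→{l, m, n}, i→{k}; union {f, h, k, l, m, n}; ε-closure = {f, h, i, k, l, m, n}.
Read '0': f→{f, h}, h→{l, m, n}, i→{k}, k→∅, l→∅, m→{f, l, n}, n→∅; union {f, h, k, l, m, n}; ε-closure = {f, h, i, k, l, m, n}.
Read '0': f→{f, h}, h→{l, m, n}, i→{k}, k→∅, l→∅, m→{f, l, n}, n→∅; union {f, h, k, l, m, n}; ε-closure = {f, h, i, k, l, m, n}.
Read '1': f→{g, j, k}, h→{i, k}, i→{f, i, l}, k→{f, h, i}, l→∅, m→{f, k, n}, n→{h, k}; now {f, g, h, i, j, k, l, n}.
Read '1': f→{g, j, k}, g→∅, h→{i, k}, i→{f, i, l}, j→{g, m}, k→{f, h, i}, l→∅, n→{h, k}; now {f, g, h, i, j, k, l, m}.
Read '1': f→{g, j, k}, g→∅, h→{i, k}, i→{f, i, l}, j→{g, m}, k→{f, h, i}, l→∅, m→{f, k, n}; now {f, g, h, i, j, k, l, m, n}.
Read '0': f→{f, h}, g→∅, h→{l, m, n}, i→{k}, j→{g, n}, k→∅, l→∅, m→{f, l, n}, n→∅; union {f, g, h, k, l, m, n}; ε-closure = {f, g, h, i, k, l, m, n}.
That set has 8 states.

8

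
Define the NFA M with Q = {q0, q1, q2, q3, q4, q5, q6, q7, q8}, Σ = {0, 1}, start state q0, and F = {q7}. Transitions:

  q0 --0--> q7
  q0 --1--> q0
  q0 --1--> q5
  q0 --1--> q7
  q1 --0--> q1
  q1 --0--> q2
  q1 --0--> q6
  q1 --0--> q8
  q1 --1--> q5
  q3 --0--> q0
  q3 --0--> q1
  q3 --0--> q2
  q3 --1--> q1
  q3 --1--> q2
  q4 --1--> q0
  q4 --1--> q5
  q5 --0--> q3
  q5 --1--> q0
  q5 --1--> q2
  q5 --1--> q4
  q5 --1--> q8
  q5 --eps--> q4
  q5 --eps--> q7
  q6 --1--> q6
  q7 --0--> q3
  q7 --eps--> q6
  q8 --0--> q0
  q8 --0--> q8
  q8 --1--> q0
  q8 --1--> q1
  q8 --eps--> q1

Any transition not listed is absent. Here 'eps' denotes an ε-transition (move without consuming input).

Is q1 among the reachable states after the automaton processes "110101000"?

Yes

Start in {q0}.
Read '1': {q0} → {q0, q4, q5, q6, q7}.
Read '1': {q0, q4, q5, q6, q7} → {q0, q1, q2, q4, q5, q6, q7, q8}.
Read '0': {q0, q1, q2, q4, q5, q6, q7, q8} → {q0, q1, q2, q3, q6, q7, q8}.
Read '1': {q0, q1, q2, q3, q6, q7, q8} → {q0, q1, q2, q4, q5, q6, q7}.
Read '0': {q0, q1, q2, q4, q5, q6, q7} → {q1, q2, q3, q6, q7, q8}.
Read '1': {q1, q2, q3, q6, q7, q8} → {q0, q1, q2, q4, q5, q6, q7}.
Read '0': {q0, q1, q2, q4, q5, q6, q7} → {q1, q2, q3, q6, q7, q8}.
Read '0': {q1, q2, q3, q6, q7, q8} → {q0, q1, q2, q3, q6, q8}.
Read '0': {q0, q1, q2, q3, q6, q8} → {q0, q1, q2, q6, q7, q8}.
State q1 is in {q0, q1, q2, q6, q7, q8}.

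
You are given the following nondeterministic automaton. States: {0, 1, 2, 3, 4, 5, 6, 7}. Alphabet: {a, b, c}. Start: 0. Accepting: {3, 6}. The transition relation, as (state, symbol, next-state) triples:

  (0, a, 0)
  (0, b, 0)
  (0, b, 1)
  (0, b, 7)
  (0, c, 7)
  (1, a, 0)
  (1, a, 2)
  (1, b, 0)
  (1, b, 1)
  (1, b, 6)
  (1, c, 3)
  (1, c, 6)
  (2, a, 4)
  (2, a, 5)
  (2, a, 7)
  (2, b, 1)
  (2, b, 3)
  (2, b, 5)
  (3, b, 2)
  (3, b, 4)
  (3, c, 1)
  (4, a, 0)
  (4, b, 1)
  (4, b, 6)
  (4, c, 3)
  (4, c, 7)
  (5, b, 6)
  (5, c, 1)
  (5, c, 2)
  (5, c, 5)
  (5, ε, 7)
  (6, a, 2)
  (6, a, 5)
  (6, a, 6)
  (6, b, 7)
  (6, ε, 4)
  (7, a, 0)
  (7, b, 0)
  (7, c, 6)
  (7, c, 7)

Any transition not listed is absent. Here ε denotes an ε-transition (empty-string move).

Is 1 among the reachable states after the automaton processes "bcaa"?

Start in {0}.
Read 'b': {0} → {0, 1, 7}.
Read 'c': {0, 1, 7} → {3, 4, 6, 7}.
Read 'a': {3, 4, 6, 7} → {0, 2, 4, 5, 6, 7}.
Read 'a': {0, 2, 4, 5, 6, 7} → {0, 2, 4, 5, 6, 7}.
State 1 is not in {0, 2, 4, 5, 6, 7}.

No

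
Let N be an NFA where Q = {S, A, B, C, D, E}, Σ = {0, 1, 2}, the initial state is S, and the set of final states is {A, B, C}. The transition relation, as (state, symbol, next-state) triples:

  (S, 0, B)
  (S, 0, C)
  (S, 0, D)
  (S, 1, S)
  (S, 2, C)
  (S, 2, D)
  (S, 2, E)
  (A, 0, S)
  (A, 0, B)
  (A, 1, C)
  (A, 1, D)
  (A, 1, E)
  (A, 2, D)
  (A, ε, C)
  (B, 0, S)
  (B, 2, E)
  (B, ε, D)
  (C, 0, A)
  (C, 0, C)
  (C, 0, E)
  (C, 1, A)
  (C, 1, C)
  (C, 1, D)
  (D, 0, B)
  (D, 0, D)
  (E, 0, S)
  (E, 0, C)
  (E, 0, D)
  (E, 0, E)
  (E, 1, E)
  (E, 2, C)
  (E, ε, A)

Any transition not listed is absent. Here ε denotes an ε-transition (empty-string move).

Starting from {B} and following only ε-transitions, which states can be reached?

{B, D}

Begin with {B}.
ε-move B → D; add D.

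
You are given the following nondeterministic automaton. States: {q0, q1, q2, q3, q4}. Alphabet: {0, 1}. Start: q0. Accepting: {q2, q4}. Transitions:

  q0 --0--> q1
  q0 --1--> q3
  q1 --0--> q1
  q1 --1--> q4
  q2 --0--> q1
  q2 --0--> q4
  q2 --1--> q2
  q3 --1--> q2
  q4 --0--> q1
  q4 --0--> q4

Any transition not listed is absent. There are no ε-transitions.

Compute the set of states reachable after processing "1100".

Start in {q0}.
Read '1': {q0} → {q3}.
Read '1': {q3} → {q2}.
Read '0': {q2} → {q1, q4}.
Read '0': {q1, q4} → {q1, q4}.

{q1, q4}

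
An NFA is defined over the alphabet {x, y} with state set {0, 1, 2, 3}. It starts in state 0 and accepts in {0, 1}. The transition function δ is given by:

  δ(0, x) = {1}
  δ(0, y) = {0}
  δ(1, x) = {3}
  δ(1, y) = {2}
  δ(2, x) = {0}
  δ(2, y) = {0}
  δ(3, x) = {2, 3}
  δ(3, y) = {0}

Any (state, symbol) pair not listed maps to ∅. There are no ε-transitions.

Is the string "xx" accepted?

Start in {0}.
Read 'x': 0→{1}; now {1}.
Read 'x': 1→{3}; now {3}.
The final set {3} contains no accepting state.

No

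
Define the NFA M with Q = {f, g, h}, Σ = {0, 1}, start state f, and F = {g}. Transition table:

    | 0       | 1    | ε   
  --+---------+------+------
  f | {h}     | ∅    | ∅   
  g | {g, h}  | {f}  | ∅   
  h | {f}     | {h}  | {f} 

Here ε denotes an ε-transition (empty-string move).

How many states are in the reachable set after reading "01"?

Start in {f}.
Read '0': {f} → {f, h}.
Read '1': {f, h} → {f, h}.
That set has 2 states.

2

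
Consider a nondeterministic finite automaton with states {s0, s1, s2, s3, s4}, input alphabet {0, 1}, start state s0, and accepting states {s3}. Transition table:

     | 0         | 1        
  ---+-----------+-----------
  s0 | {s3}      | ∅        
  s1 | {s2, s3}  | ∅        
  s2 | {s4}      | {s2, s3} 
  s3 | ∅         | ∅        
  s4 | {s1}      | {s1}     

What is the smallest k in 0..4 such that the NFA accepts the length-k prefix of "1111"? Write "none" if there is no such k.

Start in {s0}.
Read '1': s0→∅; now ∅.
The set is empty and remains empty for the remaining 3 symbols.
No reachable set along the way intersects F.

none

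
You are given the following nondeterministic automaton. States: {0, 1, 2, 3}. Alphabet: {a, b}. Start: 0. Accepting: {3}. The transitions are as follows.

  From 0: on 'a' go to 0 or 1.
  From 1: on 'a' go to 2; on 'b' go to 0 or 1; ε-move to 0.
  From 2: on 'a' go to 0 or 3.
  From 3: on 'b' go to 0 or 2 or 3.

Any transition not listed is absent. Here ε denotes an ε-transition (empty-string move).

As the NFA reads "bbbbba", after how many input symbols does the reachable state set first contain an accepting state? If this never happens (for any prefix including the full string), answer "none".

none

Start in {0}.
Read 'b': {0} → ∅.
The set is empty and remains empty for the remaining 5 symbols.
No reachable set along the way intersects F.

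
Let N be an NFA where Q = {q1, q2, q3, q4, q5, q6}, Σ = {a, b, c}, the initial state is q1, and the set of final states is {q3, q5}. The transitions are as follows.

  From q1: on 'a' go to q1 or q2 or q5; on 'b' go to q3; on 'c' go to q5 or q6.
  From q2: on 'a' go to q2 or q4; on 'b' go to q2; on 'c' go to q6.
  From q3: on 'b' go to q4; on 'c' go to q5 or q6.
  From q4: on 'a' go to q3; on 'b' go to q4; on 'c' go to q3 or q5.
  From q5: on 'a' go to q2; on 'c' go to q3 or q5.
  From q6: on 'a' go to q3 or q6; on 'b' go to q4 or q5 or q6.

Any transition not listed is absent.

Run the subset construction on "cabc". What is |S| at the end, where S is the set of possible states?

3

Start in {q1}.
Read 'c': q1→{q5, q6}; now {q5, q6}.
Read 'a': q5→{q2}, q6→{q3, q6}; now {q2, q3, q6}.
Read 'b': q2→{q2}, q3→{q4}, q6→{q4, q5, q6}; now {q2, q4, q5, q6}.
Read 'c': q2→{q6}, q4→{q3, q5}, q5→{q3, q5}, q6→∅; now {q3, q5, q6}.
That set has 3 states.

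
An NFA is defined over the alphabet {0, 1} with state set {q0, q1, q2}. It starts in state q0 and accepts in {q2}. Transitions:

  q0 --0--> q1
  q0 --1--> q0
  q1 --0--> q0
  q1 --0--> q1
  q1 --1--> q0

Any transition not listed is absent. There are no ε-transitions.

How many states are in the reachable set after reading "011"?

Start in {q0}.
Read '0': {q0} → {q1}.
Read '1': {q1} → {q0}.
Read '1': {q0} → {q0}.
That set has 1 state.

1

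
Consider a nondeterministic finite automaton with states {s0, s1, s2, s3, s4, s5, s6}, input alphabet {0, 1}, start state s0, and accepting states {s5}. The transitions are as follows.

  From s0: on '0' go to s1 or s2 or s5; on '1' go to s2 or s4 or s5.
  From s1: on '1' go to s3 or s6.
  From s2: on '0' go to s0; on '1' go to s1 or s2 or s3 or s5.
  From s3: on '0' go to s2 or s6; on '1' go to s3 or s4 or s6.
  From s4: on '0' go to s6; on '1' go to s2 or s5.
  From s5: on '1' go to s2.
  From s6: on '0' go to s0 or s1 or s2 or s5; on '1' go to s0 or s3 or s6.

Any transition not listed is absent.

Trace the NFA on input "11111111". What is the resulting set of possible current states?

{s0, s1, s2, s3, s4, s5, s6}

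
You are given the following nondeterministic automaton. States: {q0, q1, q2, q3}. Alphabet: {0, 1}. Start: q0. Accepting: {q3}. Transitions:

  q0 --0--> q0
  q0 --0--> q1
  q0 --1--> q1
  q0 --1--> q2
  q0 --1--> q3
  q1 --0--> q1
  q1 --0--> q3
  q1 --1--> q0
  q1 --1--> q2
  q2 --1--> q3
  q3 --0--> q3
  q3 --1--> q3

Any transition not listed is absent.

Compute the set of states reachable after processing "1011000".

{q1, q3}

Start in {q0}.
Read '1': q0→{q1, q2, q3}; now {q1, q2, q3}.
Read '0': q1→{q1, q3}, q2→∅, q3→{q3}; now {q1, q3}.
Read '1': q1→{q0, q2}, q3→{q3}; now {q0, q2, q3}.
Read '1': q0→{q1, q2, q3}, q2→{q3}, q3→{q3}; now {q1, q2, q3}.
Read '0': q1→{q1, q3}, q2→∅, q3→{q3}; now {q1, q3}.
Read '0': q1→{q1, q3}, q3→{q3}; now {q1, q3}.
Read '0': q1→{q1, q3}, q3→{q3}; now {q1, q3}.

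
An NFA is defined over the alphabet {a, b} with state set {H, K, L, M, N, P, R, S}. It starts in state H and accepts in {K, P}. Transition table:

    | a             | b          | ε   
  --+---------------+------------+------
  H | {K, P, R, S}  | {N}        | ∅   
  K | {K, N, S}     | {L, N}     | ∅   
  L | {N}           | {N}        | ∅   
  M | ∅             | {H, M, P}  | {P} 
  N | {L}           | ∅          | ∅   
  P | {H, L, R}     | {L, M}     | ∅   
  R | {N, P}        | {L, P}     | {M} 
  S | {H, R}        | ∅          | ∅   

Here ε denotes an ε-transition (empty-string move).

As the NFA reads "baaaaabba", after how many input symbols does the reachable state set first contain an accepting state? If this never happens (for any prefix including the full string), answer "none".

none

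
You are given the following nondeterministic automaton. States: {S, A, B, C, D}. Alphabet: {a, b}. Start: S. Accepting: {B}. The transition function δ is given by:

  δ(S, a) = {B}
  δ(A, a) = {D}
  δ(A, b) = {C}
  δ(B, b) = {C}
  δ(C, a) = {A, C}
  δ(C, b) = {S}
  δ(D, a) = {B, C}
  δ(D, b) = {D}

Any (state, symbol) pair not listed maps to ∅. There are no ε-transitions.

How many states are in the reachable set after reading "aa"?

0

Start in {S}.
Read 'a': S→{B}; now {B}.
Read 'a': B→∅; now ∅.
That set has 0 states.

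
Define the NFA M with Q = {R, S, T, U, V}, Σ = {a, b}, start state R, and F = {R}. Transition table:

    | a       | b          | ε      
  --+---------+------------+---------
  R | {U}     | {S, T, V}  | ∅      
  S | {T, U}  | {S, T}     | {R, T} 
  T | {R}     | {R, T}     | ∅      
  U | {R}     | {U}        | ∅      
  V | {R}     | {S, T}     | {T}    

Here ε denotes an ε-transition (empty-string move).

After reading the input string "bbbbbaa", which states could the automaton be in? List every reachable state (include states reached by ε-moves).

{R, U}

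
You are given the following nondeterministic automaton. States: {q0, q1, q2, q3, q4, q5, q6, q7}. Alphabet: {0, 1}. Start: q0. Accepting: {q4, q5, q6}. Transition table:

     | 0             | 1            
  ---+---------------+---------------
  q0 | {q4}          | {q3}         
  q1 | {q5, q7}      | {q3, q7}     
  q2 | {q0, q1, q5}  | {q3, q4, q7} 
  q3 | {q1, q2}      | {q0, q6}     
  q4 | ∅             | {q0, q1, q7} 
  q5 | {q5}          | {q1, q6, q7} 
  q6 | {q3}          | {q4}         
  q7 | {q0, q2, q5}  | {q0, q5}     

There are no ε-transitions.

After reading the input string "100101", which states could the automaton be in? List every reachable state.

{q0, q1, q3, q4, q5, q6, q7}

Start in {q0}.
Read '1': {q0} → {q3}.
Read '0': {q3} → {q1, q2}.
Read '0': {q1, q2} → {q0, q1, q5, q7}.
Read '1': {q0, q1, q5, q7} → {q0, q1, q3, q5, q6, q7}.
Read '0': {q0, q1, q3, q5, q6, q7} → {q0, q1, q2, q3, q4, q5, q7}.
Read '1': {q0, q1, q2, q3, q4, q5, q7} → {q0, q1, q3, q4, q5, q6, q7}.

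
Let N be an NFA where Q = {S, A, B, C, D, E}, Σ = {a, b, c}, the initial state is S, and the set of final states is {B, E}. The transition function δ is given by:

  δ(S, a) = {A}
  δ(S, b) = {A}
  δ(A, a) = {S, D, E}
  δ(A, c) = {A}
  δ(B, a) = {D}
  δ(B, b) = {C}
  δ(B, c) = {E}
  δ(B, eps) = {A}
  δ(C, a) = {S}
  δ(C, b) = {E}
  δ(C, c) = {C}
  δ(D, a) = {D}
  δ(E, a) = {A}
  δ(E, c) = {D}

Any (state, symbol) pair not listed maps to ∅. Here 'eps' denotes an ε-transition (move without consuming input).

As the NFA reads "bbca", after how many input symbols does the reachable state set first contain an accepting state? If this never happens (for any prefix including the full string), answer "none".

none

Start in {S}.
Read 'b': {S} → {A}.
Read 'b': {A} → ∅.
The set is empty and remains empty for the remaining 2 symbols.
No reachable set along the way intersects F.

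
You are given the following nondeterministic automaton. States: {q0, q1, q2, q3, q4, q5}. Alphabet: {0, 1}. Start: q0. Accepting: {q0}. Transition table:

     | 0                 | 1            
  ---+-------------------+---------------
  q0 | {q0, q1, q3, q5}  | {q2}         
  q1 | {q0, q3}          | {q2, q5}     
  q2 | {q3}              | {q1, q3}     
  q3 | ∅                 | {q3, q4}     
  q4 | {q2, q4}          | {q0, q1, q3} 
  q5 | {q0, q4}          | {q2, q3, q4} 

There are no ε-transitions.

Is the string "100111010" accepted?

No

Start in {q0}.
Read '1': {q0} → {q2}.
Read '0': {q2} → {q3}.
Read '0': {q3} → ∅.
The set is empty and remains empty for the remaining 6 symbols.
The final set ∅ contains no accepting state.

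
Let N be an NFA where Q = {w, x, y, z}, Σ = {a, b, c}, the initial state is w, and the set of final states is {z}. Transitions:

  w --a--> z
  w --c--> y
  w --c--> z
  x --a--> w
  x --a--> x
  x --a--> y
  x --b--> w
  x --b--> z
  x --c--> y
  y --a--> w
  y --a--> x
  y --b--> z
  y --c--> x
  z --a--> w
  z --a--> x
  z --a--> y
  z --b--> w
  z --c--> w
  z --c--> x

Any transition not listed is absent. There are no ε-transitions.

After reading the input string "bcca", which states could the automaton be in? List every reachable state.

∅

Start in {w}.
Read 'b': {w} → ∅.
The set is empty and remains empty for the remaining 3 symbols.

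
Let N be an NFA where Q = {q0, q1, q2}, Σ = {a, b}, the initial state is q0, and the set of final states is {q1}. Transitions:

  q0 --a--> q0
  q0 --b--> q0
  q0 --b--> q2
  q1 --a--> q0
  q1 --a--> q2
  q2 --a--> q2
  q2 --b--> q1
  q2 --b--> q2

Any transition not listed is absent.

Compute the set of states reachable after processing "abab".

{q0, q1, q2}

Start in {q0}.
Read 'a': q0→{q0}; now {q0}.
Read 'b': q0→{q0, q2}; now {q0, q2}.
Read 'a': q0→{q0}, q2→{q2}; now {q0, q2}.
Read 'b': q0→{q0, q2}, q2→{q1, q2}; now {q0, q1, q2}.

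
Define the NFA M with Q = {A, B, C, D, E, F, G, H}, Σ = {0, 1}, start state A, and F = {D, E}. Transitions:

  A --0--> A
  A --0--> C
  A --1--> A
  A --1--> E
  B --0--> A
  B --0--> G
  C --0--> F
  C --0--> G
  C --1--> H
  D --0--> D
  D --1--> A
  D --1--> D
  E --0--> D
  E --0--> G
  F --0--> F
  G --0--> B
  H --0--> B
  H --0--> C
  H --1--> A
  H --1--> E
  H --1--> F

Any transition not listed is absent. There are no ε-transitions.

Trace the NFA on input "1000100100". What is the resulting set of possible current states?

Start in {A}.
Read '1': {A} → {A, E}.
Read '0': {A, E} → {A, C, D, G}.
Read '0': {A, C, D, G} → {A, B, C, D, F, G}.
Read '0': {A, B, C, D, F, G} → {A, B, C, D, F, G}.
Read '1': {A, B, C, D, F, G} → {A, D, E, H}.
Read '0': {A, D, E, H} → {A, B, C, D, G}.
Read '0': {A, B, C, D, G} → {A, B, C, D, F, G}.
Read '1': {A, B, C, D, F, G} → {A, D, E, H}.
Read '0': {A, D, E, H} → {A, B, C, D, G}.
Read '0': {A, B, C, D, G} → {A, B, C, D, F, G}.

{A, B, C, D, F, G}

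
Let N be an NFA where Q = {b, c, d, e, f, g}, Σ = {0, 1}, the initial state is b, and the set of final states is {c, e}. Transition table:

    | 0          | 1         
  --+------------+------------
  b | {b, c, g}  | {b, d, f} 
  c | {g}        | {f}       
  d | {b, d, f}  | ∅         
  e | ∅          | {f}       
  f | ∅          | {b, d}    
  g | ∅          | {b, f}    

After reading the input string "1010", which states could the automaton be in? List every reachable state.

{b, c, d, f, g}

Start in {b}.
Read '1': b→{b, d, f}; now {b, d, f}.
Read '0': b→{b, c, g}, d→{b, d, f}, f→∅; now {b, c, d, f, g}.
Read '1': b→{b, d, f}, c→{f}, d→∅, f→{b, d}, g→{b, f}; now {b, d, f}.
Read '0': b→{b, c, g}, d→{b, d, f}, f→∅; now {b, c, d, f, g}.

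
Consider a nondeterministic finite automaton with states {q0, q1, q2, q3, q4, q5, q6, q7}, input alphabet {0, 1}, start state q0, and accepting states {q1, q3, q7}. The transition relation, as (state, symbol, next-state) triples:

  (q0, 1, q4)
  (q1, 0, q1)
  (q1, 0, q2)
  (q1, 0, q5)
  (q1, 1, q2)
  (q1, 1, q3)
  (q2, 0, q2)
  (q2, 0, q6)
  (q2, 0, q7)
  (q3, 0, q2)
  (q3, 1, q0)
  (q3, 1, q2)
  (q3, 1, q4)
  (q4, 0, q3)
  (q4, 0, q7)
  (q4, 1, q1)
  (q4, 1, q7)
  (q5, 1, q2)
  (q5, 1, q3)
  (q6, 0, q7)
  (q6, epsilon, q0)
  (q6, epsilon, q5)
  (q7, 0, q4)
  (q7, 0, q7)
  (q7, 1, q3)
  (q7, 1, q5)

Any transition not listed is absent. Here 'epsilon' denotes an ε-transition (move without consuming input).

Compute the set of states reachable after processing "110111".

Start in {q0}.
Read '1': q0→{q4}; now {q4}.
Read '1': q4→{q1, q7}; now {q1, q7}.
Read '0': q1→{q1, q2, q5}, q7→{q4, q7}; now {q1, q2, q4, q5, q7}.
Read '1': q1→{q2, q3}, q2→∅, q4→{q1, q7}, q5→{q2, q3}, q7→{q3, q5}; now {q1, q2, q3, q5, q7}.
Read '1': q1→{q2, q3}, q2→∅, q3→{q0, q2, q4}, q5→{q2, q3}, q7→{q3, q5}; now {q0, q2, q3, q4, q5}.
Read '1': q0→{q4}, q2→∅, q3→{q0, q2, q4}, q4→{q1, q7}, q5→{q2, q3}; now {q0, q1, q2, q3, q4, q7}.

{q0, q1, q2, q3, q4, q7}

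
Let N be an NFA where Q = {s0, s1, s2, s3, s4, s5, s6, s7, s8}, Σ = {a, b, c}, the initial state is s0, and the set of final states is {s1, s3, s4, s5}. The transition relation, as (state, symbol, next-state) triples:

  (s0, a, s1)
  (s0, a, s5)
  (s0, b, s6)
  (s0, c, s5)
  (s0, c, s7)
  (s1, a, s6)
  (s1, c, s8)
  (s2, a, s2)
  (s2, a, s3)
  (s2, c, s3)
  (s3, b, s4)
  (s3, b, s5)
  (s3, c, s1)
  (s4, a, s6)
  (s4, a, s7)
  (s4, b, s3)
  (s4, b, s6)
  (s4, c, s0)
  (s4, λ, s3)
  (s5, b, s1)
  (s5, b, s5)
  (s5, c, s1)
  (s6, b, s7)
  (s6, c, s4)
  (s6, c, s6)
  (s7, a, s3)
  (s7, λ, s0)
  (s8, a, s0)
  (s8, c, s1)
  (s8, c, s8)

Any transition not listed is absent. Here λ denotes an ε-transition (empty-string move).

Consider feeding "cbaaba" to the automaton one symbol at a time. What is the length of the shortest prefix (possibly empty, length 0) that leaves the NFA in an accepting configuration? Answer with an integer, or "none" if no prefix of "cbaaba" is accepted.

Start in {s0}.
Read 'c': s0→{s5, s7}; union {s5, s7}; ε-closure = {s0, s5, s7}.
None of the earlier sets intersect F, but {s0, s5, s7} does.

1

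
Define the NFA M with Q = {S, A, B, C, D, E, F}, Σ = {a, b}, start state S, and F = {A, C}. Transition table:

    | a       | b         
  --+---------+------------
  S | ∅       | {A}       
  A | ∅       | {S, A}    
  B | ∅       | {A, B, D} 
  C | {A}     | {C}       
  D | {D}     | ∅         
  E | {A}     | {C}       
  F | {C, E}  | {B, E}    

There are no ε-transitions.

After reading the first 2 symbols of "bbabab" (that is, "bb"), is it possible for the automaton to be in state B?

Start in {S}.
Read 'b': S→{A}; now {A}.
Read 'b': A→{S, A}; now {S, A}.
State B is not in {S, A}.

No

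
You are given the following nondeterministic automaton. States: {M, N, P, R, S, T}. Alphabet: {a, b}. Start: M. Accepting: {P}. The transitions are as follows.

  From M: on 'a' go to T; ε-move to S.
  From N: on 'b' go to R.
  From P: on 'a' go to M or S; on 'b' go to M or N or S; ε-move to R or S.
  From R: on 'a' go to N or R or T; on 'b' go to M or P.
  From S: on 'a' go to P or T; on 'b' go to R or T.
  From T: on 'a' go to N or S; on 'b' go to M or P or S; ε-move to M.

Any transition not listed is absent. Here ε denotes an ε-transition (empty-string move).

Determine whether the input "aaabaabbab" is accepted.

Start: ε-closure({M}) = {M, S}.
Read 'a': {M, S} → {M, P, R, S, T}.
Read 'a': {M, P, R, S, T} → {M, N, P, R, S, T}.
Read 'a': {M, N, P, R, S, T} → {M, N, P, R, S, T}.
Read 'b': {M, N, P, R, S, T} → {M, N, P, R, S, T}.
Read 'a': {M, N, P, R, S, T} → {M, N, P, R, S, T}.
Read 'a': {M, N, P, R, S, T} → {M, N, P, R, S, T}.
Read 'b': {M, N, P, R, S, T} → {M, N, P, R, S, T}.
Read 'b': {M, N, P, R, S, T} → {M, N, P, R, S, T}.
Read 'a': {M, N, P, R, S, T} → {M, N, P, R, S, T}.
Read 'b': {M, N, P, R, S, T} → {M, N, P, R, S, T}.
The final set {M, N, P, R, S, T} contains the accepting state P.

Yes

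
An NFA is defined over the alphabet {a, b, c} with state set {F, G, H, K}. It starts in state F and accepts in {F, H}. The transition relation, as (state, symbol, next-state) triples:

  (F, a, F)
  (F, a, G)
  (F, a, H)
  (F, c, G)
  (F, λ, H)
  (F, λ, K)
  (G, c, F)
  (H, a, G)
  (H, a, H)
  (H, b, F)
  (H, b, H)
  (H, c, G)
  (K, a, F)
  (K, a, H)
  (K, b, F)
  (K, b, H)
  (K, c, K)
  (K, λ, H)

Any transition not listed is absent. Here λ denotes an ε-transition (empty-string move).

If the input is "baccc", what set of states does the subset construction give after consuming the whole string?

Start: ε-closure({F}) = {F, H, K}.
Read 'b': F→∅, H→{F, H}, K→{F, H}; union {F, H}; ε-closure = {F, H, K}.
Read 'a': F→{F, G, H}, H→{G, H}, K→{F, H}; union {F, G, H}; ε-closure = {F, G, H, K}.
Read 'c': F→{G}, G→{F}, H→{G}, K→{K}; union {F, G, K}; ε-closure = {F, G, H, K}.
Read 'c': F→{G}, G→{F}, H→{G}, K→{K}; union {F, G, K}; ε-closure = {F, G, H, K}.
Read 'c': F→{G}, G→{F}, H→{G}, K→{K}; union {F, G, K}; ε-closure = {F, G, H, K}.

{F, G, H, K}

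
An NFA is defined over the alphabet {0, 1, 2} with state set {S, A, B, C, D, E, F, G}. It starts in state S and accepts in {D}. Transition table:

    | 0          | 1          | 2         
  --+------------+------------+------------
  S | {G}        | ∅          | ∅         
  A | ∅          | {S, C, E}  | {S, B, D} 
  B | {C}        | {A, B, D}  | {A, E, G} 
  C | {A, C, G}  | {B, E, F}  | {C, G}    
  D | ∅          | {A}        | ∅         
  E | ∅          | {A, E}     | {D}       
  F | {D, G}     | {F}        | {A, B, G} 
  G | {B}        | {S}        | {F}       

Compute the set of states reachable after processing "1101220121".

Start in {S}.
Read '1': S→∅; now ∅.
The set is empty and remains empty for the remaining 9 symbols.

∅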